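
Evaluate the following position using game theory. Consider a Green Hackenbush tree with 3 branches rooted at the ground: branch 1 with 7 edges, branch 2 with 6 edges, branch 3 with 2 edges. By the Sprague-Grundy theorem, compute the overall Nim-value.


The tree has 3 branches from the ground vertex.
In Green Hackenbush, the Nim-value of a simple path of length k is k.
Branch 1: length 7, Nim-value = 7
Branch 2: length 6, Nim-value = 6
Branch 3: length 2, Nim-value = 2
Total Nim-value = XOR of all branch values:
0 XOR 7 = 7
7 XOR 6 = 1
1 XOR 2 = 3
Nim-value of the tree = 3

3


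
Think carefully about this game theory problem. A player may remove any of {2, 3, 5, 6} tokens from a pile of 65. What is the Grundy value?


The subtraction set is S = {2, 3, 5, 6}.
G(k) = mex{ G(k - s) : s in S, s <= k }. We compute iteratively: G(0) = 0.
G(1) = mex({}) = 0
G(2) = mex({0}) = 1
G(3) = mex({0}) = 1
G(4) = mex({0, 1}) = 2
G(5) = mex({0, 1}) = 2
G(6) = mex({0, 1, 2}) = 3
G(7) = mex({0, 1, 2}) = 3
G(8) = mex({1, 2, 3}) = 0
G(9) = mex({1, 2, 3}) = 0
G(10) = mex({0, 2, 3}) = 1
G(11) = mex({0, 2, 3}) = 1
G(12) = mex({0, 1, 3}) = 2
G(13) = mex({0, 1, 3}) = 2
Observe that G(8)..G(13) = 0, 0, 1, 1, 2, 2 repeats G(0)..G(5) = 0, 0, 1, 1, 2, 2.
For k >= max(S) = 6, G(k) is determined by the previous 6 values G(k-6)..G(k-1); a window of 6 consecutive values has recurred shifted by 8, so by induction G(k + 8) = G(k) for all k >= 0: the sequence is periodic from the start with period 8.
One period: G(0..7) = 0, 0, 1, 1, 2, 2, 3, 3.
65 mod 8 = 1, so G(65) = G(1) = 0.

0


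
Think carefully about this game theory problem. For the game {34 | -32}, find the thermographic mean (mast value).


Game = {34 | -32}, a switch {a | b} with numbers a > b.
Its thermograph has left wall a - t and right wall b + t, which meet at t = (a - b)/2, where both equal (a + b)/2. So the mast (mean value) is at (a + b)/2.
Mean = (34 + (-32))/2 = 2/2 = 1

1


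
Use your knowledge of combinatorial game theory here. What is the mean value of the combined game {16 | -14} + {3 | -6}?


G1 = {16 | -14}, G2 = {3 | -6}
Each is a switch {a | b} with numbers a > b; its mean value is (a + b)/2, and mean value is additive over game sums: m(G1 + G2) = m(G1) + m(G2).
Mean of G1 = (16 + (-14))/2 = 2/2 = 1
Mean of G2 = (3 + (-6))/2 = -3/2 = -3/2
Mean of G1 + G2 = 1 + -3/2 = -1/2

-1/2


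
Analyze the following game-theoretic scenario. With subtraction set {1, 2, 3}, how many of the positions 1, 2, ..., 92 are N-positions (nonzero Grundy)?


Subtraction set S = {1, 2, 3}, so G(n) = n mod 4.
G(n) = 0 when n is a multiple of 4.
Multiples of 4 in [1, 92]: 23
N-positions (nonzero Grundy) = 92 - 23 = 69

69


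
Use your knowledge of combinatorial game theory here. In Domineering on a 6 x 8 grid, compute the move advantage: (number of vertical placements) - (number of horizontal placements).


Board is 6 x 8 (rows x cols).
Left (vertical) placements: (rows-1) * cols = 5 * 8 = 40
Right (horizontal) placements: rows * (cols-1) = 6 * 7 = 42
Advantage = Left - Right = 40 - 42 = -2

-2


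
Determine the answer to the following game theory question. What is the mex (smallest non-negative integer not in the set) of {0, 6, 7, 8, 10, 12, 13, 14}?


Set = {0, 6, 7, 8, 10, 12, 13, 14}
0 is in the set.
1 is NOT in the set. This is the mex.
mex = 1

1


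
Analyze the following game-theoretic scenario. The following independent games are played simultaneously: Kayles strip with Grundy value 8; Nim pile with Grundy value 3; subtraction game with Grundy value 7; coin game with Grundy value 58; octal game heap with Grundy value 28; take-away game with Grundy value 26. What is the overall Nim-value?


By the Sprague-Grundy theorem, the Grundy value of a sum of games is the XOR of individual Grundy values.
Kayles strip: Grundy value = 8. Running XOR: 0 XOR 8 = 8
Nim pile: Grundy value = 3. Running XOR: 8 XOR 3 = 11
subtraction game: Grundy value = 7. Running XOR: 11 XOR 7 = 12
coin game: Grundy value = 58. Running XOR: 12 XOR 58 = 54
octal game heap: Grundy value = 28. Running XOR: 54 XOR 28 = 42
take-away game: Grundy value = 26. Running XOR: 42 XOR 26 = 48
The combined Grundy value is 48.

48


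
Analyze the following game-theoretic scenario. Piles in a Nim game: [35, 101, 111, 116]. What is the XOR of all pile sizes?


We need the XOR (exclusive or) of all pile sizes.
After XOR-ing pile 1 (size 35): 0 XOR 35 = 35
After XOR-ing pile 2 (size 101): 35 XOR 101 = 70
After XOR-ing pile 3 (size 111): 70 XOR 111 = 41
After XOR-ing pile 4 (size 116): 41 XOR 116 = 93
The Nim-value of this position is 93.

93


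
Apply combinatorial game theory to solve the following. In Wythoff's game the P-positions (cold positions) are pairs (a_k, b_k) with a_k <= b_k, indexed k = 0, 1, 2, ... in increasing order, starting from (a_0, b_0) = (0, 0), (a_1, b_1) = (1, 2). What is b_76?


By Wythoff's theorem, a_k = floor(k * phi) and b_k = floor(k * phi^2) = a_k + k, where phi = (1 + sqrt(5))/2 is the golden ratio.
phi = (1 + sqrt(5))/2 = 1.618034
phi^2 = phi + 1 = 2.618034
k = 76
k * phi^2 = 76 * 2.618034 = 198.970583
b_76 = floor(k * phi^2) = 198 (check: a_76 + k = 122 + 76 = 198)

198


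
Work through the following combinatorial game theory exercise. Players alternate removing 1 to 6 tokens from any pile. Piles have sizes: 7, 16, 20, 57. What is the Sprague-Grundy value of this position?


Subtraction set: {1, 2, 3, 4, 5, 6}
For this subtraction set, G(n) = n mod 7 (period = max + 1 = 7).
Pile 1 (size 7): G(7) = 7 mod 7 = 0
Pile 2 (size 16): G(16) = 16 mod 7 = 2
Pile 3 (size 20): G(20) = 20 mod 7 = 6
Pile 4 (size 57): G(57) = 57 mod 7 = 1
Total Grundy value = XOR of all: 0 XOR 2 XOR 6 XOR 1 = 5

5


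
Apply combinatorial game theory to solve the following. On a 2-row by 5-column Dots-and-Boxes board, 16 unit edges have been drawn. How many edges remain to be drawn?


Grid: 2 x 5 boxes, i.e. 3 rows and 6 columns of dots.
Horizontal edges: (rows + 1) * cols = 3 * 5 = 15
Vertical edges: rows * (cols + 1) = 2 * 6 = 12
Total edges: 15 + 12 = 27
Edges drawn: 16
Remaining: 27 - 16 = 11

11


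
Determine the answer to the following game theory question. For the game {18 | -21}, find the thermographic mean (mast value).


Game = {18 | -21}, a switch {a | b} with numbers a > b.
Its thermograph has left wall a - t and right wall b + t, which meet at t = (a - b)/2, where both equal (a + b)/2. So the mast (mean value) is at (a + b)/2.
Mean = (18 + (-21))/2 = -3/2 = -3/2

-3/2


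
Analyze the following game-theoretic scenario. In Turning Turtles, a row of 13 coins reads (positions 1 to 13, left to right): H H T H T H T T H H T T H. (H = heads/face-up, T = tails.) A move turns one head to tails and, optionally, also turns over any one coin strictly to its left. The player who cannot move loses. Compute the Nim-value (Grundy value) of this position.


Coins: H H T H T H T T H H T T H
Key fact: a single head at position k behaves exactly like a Nim heap of size k (turning it to T and optionally flipping a coin at j < k corresponds to moving the heap from k to j, or to 0), and heads combine as a disjunctive sum (two heads at the same place would cancel, matching j XOR j = 0). So the Nim-value is the XOR of the 1-indexed positions of the heads.
Face-up positions (1-indexed): [1, 2, 4, 6, 9, 10, 13]
XOR 0 with 1: 0 XOR 1 = 1
XOR 1 with 2: 1 XOR 2 = 3
XOR 3 with 4: 3 XOR 4 = 7
XOR 7 with 6: 7 XOR 6 = 1
XOR 1 with 9: 1 XOR 9 = 8
XOR 8 with 10: 8 XOR 10 = 2
XOR 2 with 13: 2 XOR 13 = 15
Nim-value = 15

15


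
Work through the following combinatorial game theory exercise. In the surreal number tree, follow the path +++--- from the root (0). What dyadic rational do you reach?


Sign expansion: +++---
Rule: track bounds (lo, hi), initially (-inf, +inf). On '+', the current value becomes lo and we move to the simplest number in (value, hi): value + 1 if hi = +inf, otherwise the midpoint (value + hi)/2. On '-', the current value becomes hi and we move to value - 1 if lo = -inf, otherwise the midpoint (lo + value)/2.
Start at 0.
Step 1: sign = +, move right. Bounds: (0, +inf). Value = 1
Step 2: sign = +, move right. Bounds: (1, +inf). Value = 2
Step 3: sign = +, move right. Bounds: (2, +inf). Value = 3
Step 4: sign = -, move left. Bounds: (2, 3). Value = 5/2
Step 5: sign = -, move left. Bounds: (2, 5/2). Value = 9/4
Step 6: sign = -, move left. Bounds: (2, 9/4). Value = 17/8
The surreal number with sign expansion +++--- is 17/8.

17/8


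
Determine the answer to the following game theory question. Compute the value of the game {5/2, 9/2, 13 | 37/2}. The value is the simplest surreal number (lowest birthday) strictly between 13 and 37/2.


Left options: {5/2, 9/2, 13}, max = 13
Right options: {37/2}, min = 37/2
All options are numbers and max(Left) < min(Right), so by the simplicity theorem the value is the simplest (earliest-born) number strictly between 13 and 37/2.
Integers 14 through 18 all lie strictly between 13 and 37/2.
Among integers, the simplest (lowest birthday = smallest |n|; 0 is born on day 0, +-n on day n) is 14.
No non-integer in the interval can be simpler: if x is a non-integer in the interval, then floor(x) or ceil(x) also lies in the interval (the interval contains an integer), and both are proper prefixes of x's sign expansion, i.e. born earlier. So the game value is 14.
Game value = 14

14


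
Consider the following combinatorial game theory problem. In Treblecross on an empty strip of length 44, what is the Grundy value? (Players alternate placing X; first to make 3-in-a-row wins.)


Treblecross: place X on empty cells; 3-in-a-row wins.
Playing within two cells of an existing X lets the opponent win at once, so sensible play treats the cells i-2..i+2 around each X as dead. The player left with no safe cell loses, so this is a normal-play take-away game on strips of safe cells.
Placing X at cell i (0-indexed) of a strip of k safe cells leaves independent strips of sizes max(0, i-2) and max(0, k-i-3). Hence G(k) = mex{ G(max(0,i-2)) XOR G(max(0,k-i-3)) : 0 <= i < k }, with G(0) = 0.
G(1): splits (0,0):0^0=0 -> mex({0}) = 1
G(2): splits (0,0):0^0=0 -> mex({0}) = 1
G(3): splits (0,0):0^0=0 -> mex({0}) = 1
G(4): splits (0,1):0^1=1 (0,0):0^0=0 -> mex({0, 1}) = 2
G(5): splits (0,2):0^1=1 (0,1):0^1=1 (0,0):0^0=0 -> mex({0, 1}) = 2
G(6) = mex({1}) = 0
G(7) = mex({0, 1, 2}) = 3
G(8) = mex({0, 1, 2}) = 3
G(9) = mex({0, 2}) = 1
G(10) = mex({0, 2, 3}) = 1
G(11) = mex({0, 3}) = 1
G(12) = mex({1, 3}) = 0
G(13) = mex({0, 1, 2, 3}) = 4
G(14) = mex({0, 1, 2}) = 3
G(15) = mex({0, 1, 2}) = 3
G(16) = mex({0, 1, 2, 4}) = 3
G(17) = mex({0, 1, 3, 4}) = 2
G(18) = mex({0, 1, 3, 4}) = 2
G(19) = mex({0, 1, 3, 5}) = 2
G(20) = mex({0, 1, 2, 3, 5}) = 4
G(21) = mex({0, 1, 2, 3, 5}) = 4
G(22) = mex({1, 2, 6}) = 0
G(23) = mex({0, 1, 2, 3, 4, 6}) = 5
G(24) = mex({0, 1, 2, 3, 4}) = 5
G(25) = mex({0, 1, 3, 4, 7}) = 2
G(26) = mex({0, 1, 3, 4, 5, 7}) = 2
G(27) = mex({0, 1, 3, 5}) = 2
G(28) = mex({0, 1, 2, 5}) = 3
G(29) = mex({0, 1, 2, 4, 5, 6}) = 3
G(30) = mex({1, 2, 4, 6}) = 0
G(31) = mex({0, 1, 2, 3, 4, 6}) = 5
G(32) = mex({1, 2, 3, 4, 7}) = 0
G(33) = mex({0, 3, 7}) = 1
G(34) = mex({0, 2, 3, 5, 7}) = 1
G(35) = mex({0, 2, 3, 5, 6}) = 1
G(36) = mex({0, 1, 2, 5, 6}) = 3
G(37) = mex({0, 1, 2, 4, 5, 6}) = 3
G(38) = mex({0, 1, 2, 4}) = 3
G(39) = mex({0, 1, 2, 3, 4, 7}) = 5
G(40) = mex({0, 1, 2, 3, 4, 5, 7}) = 6
G(41) = mex({0, 1, 2, 3, 5, 7}) = 4
G(42) = mex({0, 1, 2, 3, 5, 6, 7}) = 4
G(43) = mex({0, 2, 3, 5, 6}) = 1
G(44) = mex({1, 2, 3, 4, 5, 6}) = 0
Therefore G(44) = 0.

0


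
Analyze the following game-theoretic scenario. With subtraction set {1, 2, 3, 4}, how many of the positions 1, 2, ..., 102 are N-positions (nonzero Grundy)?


Subtraction set S = {1, 2, 3, 4}, so G(n) = n mod 5.
G(n) = 0 when n is a multiple of 5.
Multiples of 5 in [1, 102]: 20
N-positions (nonzero Grundy) = 102 - 20 = 82

82


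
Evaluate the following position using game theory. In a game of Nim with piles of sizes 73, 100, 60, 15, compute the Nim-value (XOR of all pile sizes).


We need the XOR (exclusive or) of all pile sizes.
After XOR-ing pile 1 (size 73): 0 XOR 73 = 73
After XOR-ing pile 2 (size 100): 73 XOR 100 = 45
After XOR-ing pile 3 (size 60): 45 XOR 60 = 17
After XOR-ing pile 4 (size 15): 17 XOR 15 = 30
The Nim-value of this position is 30.

30


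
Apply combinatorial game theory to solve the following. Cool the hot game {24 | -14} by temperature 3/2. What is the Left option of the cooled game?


Original game: {24 | -14} (a switch {a | b} with a > b).
Cooling by t (for t below the temperature (a - b)/2 = 19) taxes each move by t: {a | b} cooled by t is {a - t | b + t}.
Cooling amount: t = 3/2
Cooled Left option: 24 - 3/2 = 45/2
Cooled Right option: -14 + 3/2 = -25/2
Cooled game: {45/2 | -25/2}
Left option = 45/2

45/2


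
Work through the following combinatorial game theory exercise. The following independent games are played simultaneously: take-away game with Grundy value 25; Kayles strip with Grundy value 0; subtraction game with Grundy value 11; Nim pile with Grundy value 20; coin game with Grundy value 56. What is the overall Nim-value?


By the Sprague-Grundy theorem, the Grundy value of a sum of games is the XOR of individual Grundy values.
take-away game: Grundy value = 25. Running XOR: 0 XOR 25 = 25
Kayles strip: Grundy value = 0. Running XOR: 25 XOR 0 = 25
subtraction game: Grundy value = 11. Running XOR: 25 XOR 11 = 18
Nim pile: Grundy value = 20. Running XOR: 18 XOR 20 = 6
coin game: Grundy value = 56. Running XOR: 6 XOR 56 = 62
The combined Grundy value is 62.

62


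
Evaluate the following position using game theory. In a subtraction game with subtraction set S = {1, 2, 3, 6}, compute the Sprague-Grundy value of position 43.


The subtraction set is S = {1, 2, 3, 6}.
G(k) = mex{ G(k - s) : s in S, s <= k }. We compute iteratively: G(0) = 0.
G(1) = mex({0}) = 1
G(2) = mex({0, 1}) = 2
G(3) = mex({0, 1, 2}) = 3
G(4) = mex({1, 2, 3}) = 0
G(5) = mex({0, 2, 3}) = 1
G(6) = mex({0, 1, 3}) = 2
G(7) = mex({0, 1, 2}) = 3
G(8) = mex({1, 2, 3}) = 0
G(9) = mex({0, 2, 3}) = 1
Observe that G(4)..G(9) = 0, 1, 2, 3, 0, 1 repeats G(0)..G(5) = 0, 1, 2, 3, 0, 1.
For k >= max(S) = 6, G(k) is determined by the previous 6 values G(k-6)..G(k-1); a window of 6 consecutive values has recurred shifted by 4, so by induction G(k + 4) = G(k) for all k >= 0: the sequence is periodic from the start with period 4.
One period: G(0..3) = 0, 1, 2, 3.
43 mod 4 = 3, so G(43) = G(3) = 3.

3


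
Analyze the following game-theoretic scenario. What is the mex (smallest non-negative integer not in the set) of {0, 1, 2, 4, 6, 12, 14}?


Set = {0, 1, 2, 4, 6, 12, 14}
0 is in the set.
1 is in the set.
2 is in the set.
3 is NOT in the set. This is the mex.
mex = 3

3


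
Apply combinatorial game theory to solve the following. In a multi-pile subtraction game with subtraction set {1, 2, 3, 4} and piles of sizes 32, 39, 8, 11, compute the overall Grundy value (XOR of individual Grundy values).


Subtraction set: {1, 2, 3, 4}
For this subtraction set, G(n) = n mod 5 (period = max + 1 = 5).
Pile 1 (size 32): G(32) = 32 mod 5 = 2
Pile 2 (size 39): G(39) = 39 mod 5 = 4
Pile 3 (size 8): G(8) = 8 mod 5 = 3
Pile 4 (size 11): G(11) = 11 mod 5 = 1
Total Grundy value = XOR of all: 2 XOR 4 XOR 3 XOR 1 = 4

4


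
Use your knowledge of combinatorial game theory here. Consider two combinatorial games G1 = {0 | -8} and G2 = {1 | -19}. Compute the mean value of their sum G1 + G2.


G1 = {0 | -8}, G2 = {1 | -19}
Each is a switch {a | b} with numbers a > b; its mean value is (a + b)/2, and mean value is additive over game sums: m(G1 + G2) = m(G1) + m(G2).
Mean of G1 = (0 + (-8))/2 = -8/2 = -4
Mean of G2 = (1 + (-19))/2 = -18/2 = -9
Mean of G1 + G2 = -4 + -9 = -13

-13


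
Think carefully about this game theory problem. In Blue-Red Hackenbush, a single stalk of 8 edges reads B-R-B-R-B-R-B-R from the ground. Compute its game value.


Edges (from ground): B-R-B-R-B-R-B-R
By Berlekamp's sign-expansion rule, a Blue-Red Hackenbush stalk has the value of the surreal number whose sign sequence is the edge sequence with B -> + and R -> -.
Sign sequence: +-+-+-+-
Trace the sign expansion in the surreal number tree, starting from 0:
Edge 1: B (sign +) -> bounds (0, +inf), value = 1
Edge 2: R (sign -) -> bounds (0, 1), value = 1/2
Edge 3: B (sign +) -> bounds (1/2, 1), value = 3/4
Edge 4: R (sign -) -> bounds (1/2, 3/4), value = 5/8
Edge 5: B (sign +) -> bounds (5/8, 3/4), value = 11/16
Edge 6: R (sign -) -> bounds (5/8, 11/16), value = 21/32
Edge 7: B (sign +) -> bounds (21/32, 11/16), value = 43/64
Edge 8: R (sign -) -> bounds (21/32, 43/64), value = 85/128
Game value = 85/128

85/128


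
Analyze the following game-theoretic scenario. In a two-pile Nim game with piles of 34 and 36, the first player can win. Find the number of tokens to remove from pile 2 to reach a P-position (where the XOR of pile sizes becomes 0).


Piles: 34 and 36
Current XOR: 34 XOR 36 = 6 (non-zero, so this is an N-position).
To make the XOR zero, we need to find a move that balances the piles.
For pile 2 (size 36): target = 36 XOR 6 = 34
We reduce pile 2 from 36 to 34.
Tokens removed: 36 - 34 = 2
Verification: 34 XOR 34 = 0

2


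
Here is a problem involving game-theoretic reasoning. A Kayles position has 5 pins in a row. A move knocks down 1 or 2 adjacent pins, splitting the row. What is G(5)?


Kayles: a move removes 1 or 2 adjacent pins from a contiguous row.
Removing pins from a row of k leaves two independent rows (a, b) with a + b = k - 1 (one pin) or a + b = k - 2 (two pins); an end removal gives a = 0.
By Sprague-Grundy, G(k) = mex{ G(a) XOR G(b) } over all these splits. G(0) = 0.
G(1): splits (0,0):0^0=0 -> mex({0}) = 1
G(2): splits (0,1):0^1=1 (0,0):0^0=0 -> mex({0, 1}) = 2
G(3): splits (0,2):0^2=2 (1,1):1^1=0 (0,1):0^1=1 -> mex({0, 1, 2}) = 3
G(4): splits (0,3):0^3=3 (1,2):1^2=3 (0,2):0^2=2 (1,1):1^1=0 -> mex({0, 2, 3}) = 1
G(5): splits (0,4):0^1=1 (1,3):1^3=2 (2,2):2^2=0 (0,3):0^3=3 (1,2):1^2=3 -> mex({0, 1, 2, 3}) = 4
Therefore G(5) = 4.

4


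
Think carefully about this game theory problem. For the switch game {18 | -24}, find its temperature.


The game is {18 | -24}, a switch {a | b} with numbers a > b.
Cooling {a | b} by t gives {a - t | b + t}, which stops being hot when a - t = b + t, i.e. at t = (a - b)/2. So the temperature of a switch is (a - b)/2.
Temperature = (Left option - Right option) / 2
= (18 - (-24)) / 2
= 42 / 2
= 21

21


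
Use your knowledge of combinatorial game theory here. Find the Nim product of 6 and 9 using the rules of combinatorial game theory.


Nim multiplication is bilinear over XOR: (u XOR v) * w = (u*w) XOR (v*w).
So we split each operand into its bit components and XOR the pairwise Nim products.
6 = 2 + 4 (as XOR of powers of 2).
9 = 1 + 8 (as XOR of powers of 2).
Using the standard Nim-product table on single bits:
  2*2 = 3,   2*4 = 8,   2*8 = 12,
  4*4 = 6,   4*8 = 11,  8*8 = 13,
and  1*x = x (identity), k*l = l*k (commutative).
Pairwise Nim products:
  2 * 1 = 2
  2 * 8 = 12
  4 * 1 = 4
  4 * 8 = 11
XOR them: 2 XOR 12 XOR 4 XOR 11 = 1.
Result: 6 * 9 = 1 (in Nim).

1


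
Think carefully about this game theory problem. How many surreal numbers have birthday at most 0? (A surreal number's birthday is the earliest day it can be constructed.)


Day 0: {|} = 0 is born. Count = 1.
Day n: the number of surreal numbers born by day n is 2^(n+1) - 1.
By day 0: 2^1 - 1 = 1
By day 0: 1 surreal numbers.

1


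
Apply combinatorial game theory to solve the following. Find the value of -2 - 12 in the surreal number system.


x = -2, y = 12
x - y = -2 - 12 = -14

-14


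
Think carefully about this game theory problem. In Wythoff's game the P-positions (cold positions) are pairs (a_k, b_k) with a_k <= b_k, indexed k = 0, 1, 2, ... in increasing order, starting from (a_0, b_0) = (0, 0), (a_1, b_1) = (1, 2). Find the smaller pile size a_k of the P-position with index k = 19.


By Wythoff's theorem, a_k = floor(k * phi) and b_k = floor(k * phi^2) = a_k + k, where phi = (1 + sqrt(5))/2 is the golden ratio.
phi = (1 + sqrt(5))/2 = 1.618034
k = 19
k * phi = 19 * 1.618034 = 30.742646
a_19 = floor(k * phi) = 30

30


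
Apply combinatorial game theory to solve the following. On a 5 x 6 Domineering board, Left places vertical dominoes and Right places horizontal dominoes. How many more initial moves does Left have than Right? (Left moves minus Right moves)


Board is 5 x 6 (rows x cols).
Left (vertical) placements: (rows-1) * cols = 4 * 6 = 24
Right (horizontal) placements: rows * (cols-1) = 5 * 5 = 25
Advantage = Left - Right = 24 - 25 = -1

-1


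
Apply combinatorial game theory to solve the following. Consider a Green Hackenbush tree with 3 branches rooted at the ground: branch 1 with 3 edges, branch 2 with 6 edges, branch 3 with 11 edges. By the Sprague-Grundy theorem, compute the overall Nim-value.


The tree has 3 branches from the ground vertex.
In Green Hackenbush, the Nim-value of a simple path of length k is k.
Branch 1: length 3, Nim-value = 3
Branch 2: length 6, Nim-value = 6
Branch 3: length 11, Nim-value = 11
Total Nim-value = XOR of all branch values:
0 XOR 3 = 3
3 XOR 6 = 5
5 XOR 11 = 14
Nim-value of the tree = 14

14


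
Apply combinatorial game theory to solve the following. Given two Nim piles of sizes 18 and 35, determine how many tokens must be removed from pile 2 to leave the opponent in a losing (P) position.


Piles: 18 and 35
Current XOR: 18 XOR 35 = 49 (non-zero, so this is an N-position).
To make the XOR zero, we need to find a move that balances the piles.
For pile 2 (size 35): target = 35 XOR 49 = 18
We reduce pile 2 from 35 to 18.
Tokens removed: 35 - 18 = 17
Verification: 18 XOR 18 = 0

17


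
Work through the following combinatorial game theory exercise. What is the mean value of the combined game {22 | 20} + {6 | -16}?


G1 = {22 | 20}, G2 = {6 | -16}
Each is a switch {a | b} with numbers a > b; its mean value is (a + b)/2, and mean value is additive over game sums: m(G1 + G2) = m(G1) + m(G2).
Mean of G1 = (22 + (20))/2 = 42/2 = 21
Mean of G2 = (6 + (-16))/2 = -10/2 = -5
Mean of G1 + G2 = 21 + -5 = 16

16


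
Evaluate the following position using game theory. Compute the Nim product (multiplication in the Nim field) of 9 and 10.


Nim multiplication is bilinear over XOR: (u XOR v) * w = (u*w) XOR (v*w).
So we split each operand into its bit components and XOR the pairwise Nim products.
9 = 1 + 8 (as XOR of powers of 2).
10 = 2 + 8 (as XOR of powers of 2).
Using the standard Nim-product table on single bits:
  2*2 = 3,   2*4 = 8,   2*8 = 12,
  4*4 = 6,   4*8 = 11,  8*8 = 13,
and  1*x = x (identity), k*l = l*k (commutative).
Pairwise Nim products:
  1 * 2 = 2
  1 * 8 = 8
  8 * 2 = 12
  8 * 8 = 13
XOR them: 2 XOR 8 XOR 12 XOR 13 = 11.
Result: 9 * 10 = 11 (in Nim).

11


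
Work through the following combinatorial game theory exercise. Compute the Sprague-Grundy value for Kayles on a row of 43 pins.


Kayles: a move removes 1 or 2 adjacent pins from a contiguous row.
Removing pins from a row of k leaves two independent rows (a, b) with a + b = k - 1 (one pin) or a + b = k - 2 (two pins); an end removal gives a = 0.
By Sprague-Grundy, G(k) = mex{ G(a) XOR G(b) } over all these splits. G(0) = 0.
G(1): splits (0,0):0^0=0 -> mex({0}) = 1
G(2): splits (0,1):0^1=1 (0,0):0^0=0 -> mex({0, 1}) = 2
G(3): splits (0,2):0^2=2 (1,1):1^1=0 (0,1):0^1=1 -> mex({0, 1, 2}) = 3
G(4): splits (0,3):0^3=3 (1,2):1^2=3 (0,2):0^2=2 (1,1):1^1=0 -> mex({0, 2, 3}) = 1
G(5): splits (0,4):0^1=1 (1,3):1^3=2 (2,2):2^2=0 (0,3):0^3=3 (1,2):1^2=3 -> mex({0, 1, 2, 3}) = 4
G(6) = mex({0, 1, 2, 4}) = 3
G(7) = mex({0, 1, 3, 4, 5}) = 2
G(8) = mex({0, 2, 3, 5, 6}) = 1
G(9) = mex({0, 1, 2, 3, 6, 7}) = 4
G(10) = mex({0, 1, 3, 4, 5, 7}) = 2
G(11) = mex({0, 1, 2, 3, 4, 5}) = 6
G(12) = mex({0, 1, 2, 3, 5, 6, 7}) = 4
G(13) = mex({0, 2, 3, 4, 6, 7}) = 1
G(14) = mex({0, 1, 4, 5, 6, 7}) = 2
G(15) = mex({0, 1, 2, 3, 4, 5, 6}) = 7
G(16) = mex({0, 2, 3, 5, 6, 7}) = 1
G(17) = mex({0, 1, 2, 3, 5, 6, 7}) = 4
G(18) = mex({0, 1, 2, 4, 5, 6}) = 3
G(19) = mex({0, 1, 3, 4, 5, 7}) = 2
G(20) = mex({0, 2, 3, 4, 5, 6, 7}) = 1
G(21) = mex({0, 1, 2, 3, 5, 6, 7}) = 4
G(22) = mex({0, 1, 2, 3, 4, 5, 7}) = 6
G(23) = mex({0, 1, 2, 3, 4, 5, 6}) = 7
G(24) = mex({0, 1, 2, 3, 5, 6, 7}) = 4
G(25) = mex({0, 2, 3, 4, 6, 7}) = 1
G(26) = mex({0, 1, 3, 4, 5, 6, 7}) = 2
G(27) = mex({0, 1, 2, 3, 4, 5, 6, 7}) = 8
G(28) = mex({0, 1, 2, 3, 4, 6, 7, 8}) = 5
G(29) = mex({0, 1, 2, 3, 5, 6, 7, 8, 9}) = 4
G(30) = mex({0, 1, 2, 3, 4, 5, 6, 9, 10}) = 7
G(31) = mex({0, 1, 3, 4, 5, 7, 10, 11}) = 2
G(32) = mex({0, 2, 3, 4, 5, 6, 7, 9, 11}) = 1
G(33) = mex({0, 1, 2, 3, 4, 5, 6, 7, 9, 12}) = 8
G(34) = mex({0, 1, 2, 3, 4, 5, 7, 8, 11, 12}) = 6
G(35) = mex({0, 1, 2, 3, 4, 5, 6, 8, 9, 10, 11}) = 7
G(36) = mex({0, 1, 2, 3, 5, 6, 7, 9, 10}) = 4
G(37) = mex({0, 2, 3, 4, 6, 7, 9, 10, 11, 12}) = 1
G(38) = mex({0, 1, 3, 4, 5, 6, 7, 9, 10, 11, 12}) = 2
G(39) = mex({0, 1, 2, 4, 5, 6, 7, 9, 10, 12, 14}) = 3
G(40) = mex({0, 2, 3, 4, 6, 7, 11, 12, 14}) = 1
G(41) = mex({0, 1, 2, 3, 5, 6, 7, 9, 10, 11, 12}) = 4
G(42) = mex({0, 1, 2, 3, 4, 5, 6, 9, 10}) = 7
G(43) = mex({0, 1, 3, 4, 5, 7, 9, 10, 12, 15}) = 2
Therefore G(43) = 2.

2


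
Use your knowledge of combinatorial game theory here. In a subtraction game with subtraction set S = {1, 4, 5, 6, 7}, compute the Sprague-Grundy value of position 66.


The subtraction set is S = {1, 4, 5, 6, 7}.
G(k) = mex{ G(k - s) : s in S, s <= k }. We compute iteratively: G(0) = 0.
G(1) = mex({0}) = 1
G(2) = mex({1}) = 0
G(3) = mex({0}) = 1
G(4) = mex({0, 1}) = 2
G(5) = mex({0, 1, 2}) = 3
G(6) = mex({0, 1, 3}) = 2
G(7) = mex({0, 1, 2}) = 3
G(8) = mex({0, 1, 2, 3}) = 4
G(9) = mex({0, 1, 2, 3, 4}) = 5
G(10) = mex({1, 2, 3, 5}) = 0
G(11) = mex({0, 2, 3}) = 1
G(12) = mex({1, 2, 3, 4}) = 0
G(13) = mex({0, 2, 3, 4, 5}) = 1
G(14) = mex({0, 1, 3, 4, 5}) = 2
G(15) = mex({0, 1, 2, 4, 5}) = 3
G(16) = mex({0, 1, 3, 5}) = 2
Observe that G(10)..G(16) = 0, 1, 0, 1, 2, 3, 2 repeats G(0)..G(6) = 0, 1, 0, 1, 2, 3, 2.
For k >= max(S) = 7, G(k) is determined by the previous 7 values G(k-7)..G(k-1); a window of 7 consecutive values has recurred shifted by 10, so by induction G(k + 10) = G(k) for all k >= 0: the sequence is periodic from the start with period 10.
One period: G(0..9) = 0, 1, 0, 1, 2, 3, 2, 3, 4, 5.
66 mod 10 = 6, so G(66) = G(6) = 2.

2


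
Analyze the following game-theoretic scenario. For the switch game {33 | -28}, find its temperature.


The game is {33 | -28}, a switch {a | b} with numbers a > b.
Cooling {a | b} by t gives {a - t | b + t}, which stops being hot when a - t = b + t, i.e. at t = (a - b)/2. So the temperature of a switch is (a - b)/2.
Temperature = (Left option - Right option) / 2
= (33 - (-28)) / 2
= 61 / 2
= 61/2

61/2


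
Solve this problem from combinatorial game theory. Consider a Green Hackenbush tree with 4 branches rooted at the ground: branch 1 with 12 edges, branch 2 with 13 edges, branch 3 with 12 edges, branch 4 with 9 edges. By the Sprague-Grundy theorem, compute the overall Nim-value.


The tree has 4 branches from the ground vertex.
In Green Hackenbush, the Nim-value of a simple path of length k is k.
Branch 1: length 12, Nim-value = 12
Branch 2: length 13, Nim-value = 13
Branch 3: length 12, Nim-value = 12
Branch 4: length 9, Nim-value = 9
Total Nim-value = XOR of all branch values:
0 XOR 12 = 12
12 XOR 13 = 1
1 XOR 12 = 13
13 XOR 9 = 4
Nim-value of the tree = 4

4


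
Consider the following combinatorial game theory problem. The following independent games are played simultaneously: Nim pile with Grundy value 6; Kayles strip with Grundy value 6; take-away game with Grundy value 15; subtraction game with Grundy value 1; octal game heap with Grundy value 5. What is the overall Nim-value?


By the Sprague-Grundy theorem, the Grundy value of a sum of games is the XOR of individual Grundy values.
Nim pile: Grundy value = 6. Running XOR: 0 XOR 6 = 6
Kayles strip: Grundy value = 6. Running XOR: 6 XOR 6 = 0
take-away game: Grundy value = 15. Running XOR: 0 XOR 15 = 15
subtraction game: Grundy value = 1. Running XOR: 15 XOR 1 = 14
octal game heap: Grundy value = 5. Running XOR: 14 XOR 5 = 11
The combined Grundy value is 11.

11


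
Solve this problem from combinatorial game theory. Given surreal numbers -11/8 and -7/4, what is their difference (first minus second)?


x = -11/8, y = -7/4
Converting to common denominator: 8
x = -11/8, y = -14/8
x - y = -11/8 - -7/4 = 3/8

3/8


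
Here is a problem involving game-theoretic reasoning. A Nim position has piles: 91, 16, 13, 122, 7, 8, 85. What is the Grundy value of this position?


We need the XOR (exclusive or) of all pile sizes.
After XOR-ing pile 1 (size 91): 0 XOR 91 = 91
After XOR-ing pile 2 (size 16): 91 XOR 16 = 75
After XOR-ing pile 3 (size 13): 75 XOR 13 = 70
After XOR-ing pile 4 (size 122): 70 XOR 122 = 60
After XOR-ing pile 5 (size 7): 60 XOR 7 = 59
After XOR-ing pile 6 (size 8): 59 XOR 8 = 51
After XOR-ing pile 7 (size 85): 51 XOR 85 = 102
The Nim-value of this position is 102.

102


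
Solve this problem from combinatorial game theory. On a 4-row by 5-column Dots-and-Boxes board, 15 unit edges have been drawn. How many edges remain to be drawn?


Grid: 4 x 5 boxes, i.e. 5 rows and 6 columns of dots.
Horizontal edges: (rows + 1) * cols = 5 * 5 = 25
Vertical edges: rows * (cols + 1) = 4 * 6 = 24
Total edges: 25 + 24 = 49
Edges drawn: 15
Remaining: 49 - 15 = 34

34


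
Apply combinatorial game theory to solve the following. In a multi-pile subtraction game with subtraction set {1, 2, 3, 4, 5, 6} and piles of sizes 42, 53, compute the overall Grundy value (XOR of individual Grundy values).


Subtraction set: {1, 2, 3, 4, 5, 6}
For this subtraction set, G(n) = n mod 7 (period = max + 1 = 7).
Pile 1 (size 42): G(42) = 42 mod 7 = 0
Pile 2 (size 53): G(53) = 53 mod 7 = 4
Total Grundy value = XOR of all: 0 XOR 4 = 4

4


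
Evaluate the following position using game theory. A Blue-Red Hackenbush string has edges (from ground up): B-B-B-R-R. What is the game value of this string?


Edges (from ground): B-B-B-R-R
By Berlekamp's sign-expansion rule, a Blue-Red Hackenbush stalk has the value of the surreal number whose sign sequence is the edge sequence with B -> + and R -> -.
Sign sequence: +++--
Trace the sign expansion in the surreal number tree, starting from 0:
Edge 1: B (sign +) -> bounds (0, +inf), value = 1
Edge 2: B (sign +) -> bounds (1, +inf), value = 2
Edge 3: B (sign +) -> bounds (2, +inf), value = 3
Edge 4: R (sign -) -> bounds (2, 3), value = 5/2
Edge 5: R (sign -) -> bounds (2, 5/2), value = 9/4
Game value = 9/4

9/4


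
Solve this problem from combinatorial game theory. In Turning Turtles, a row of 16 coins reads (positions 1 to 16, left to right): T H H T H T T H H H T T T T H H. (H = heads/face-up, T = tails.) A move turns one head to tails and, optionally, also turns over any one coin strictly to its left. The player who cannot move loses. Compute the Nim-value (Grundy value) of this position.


Coins: T H H T H T T H H H T T T T H H
Key fact: a single head at position k behaves exactly like a Nim heap of size k (turning it to T and optionally flipping a coin at j < k corresponds to moving the heap from k to j, or to 0), and heads combine as a disjunctive sum (two heads at the same place would cancel, matching j XOR j = 0). So the Nim-value is the XOR of the 1-indexed positions of the heads.
Face-up positions (1-indexed): [2, 3, 5, 8, 9, 10, 15, 16]
XOR 0 with 2: 0 XOR 2 = 2
XOR 2 with 3: 2 XOR 3 = 1
XOR 1 with 5: 1 XOR 5 = 4
XOR 4 with 8: 4 XOR 8 = 12
XOR 12 with 9: 12 XOR 9 = 5
XOR 5 with 10: 5 XOR 10 = 15
XOR 15 with 15: 15 XOR 15 = 0
XOR 0 with 16: 0 XOR 16 = 16
Nim-value = 16

16


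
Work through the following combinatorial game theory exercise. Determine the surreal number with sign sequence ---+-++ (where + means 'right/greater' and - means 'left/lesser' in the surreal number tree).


Sign expansion: ---+-++
Rule: track bounds (lo, hi), initially (-inf, +inf). On '+', the current value becomes lo and we move to the simplest number in (value, hi): value + 1 if hi = +inf, otherwise the midpoint (value + hi)/2. On '-', the current value becomes hi and we move to value - 1 if lo = -inf, otherwise the midpoint (lo + value)/2.
Start at 0.
Step 1: sign = -, move left. Bounds: (-inf, 0). Value = -1
Step 2: sign = -, move left. Bounds: (-inf, -1). Value = -2
Step 3: sign = -, move left. Bounds: (-inf, -2). Value = -3
Step 4: sign = +, move right. Bounds: (-3, -2). Value = -5/2
Step 5: sign = -, move left. Bounds: (-3, -5/2). Value = -11/4
Step 6: sign = +, move right. Bounds: (-11/4, -5/2). Value = -21/8
Step 7: sign = +, move right. Bounds: (-21/8, -5/2). Value = -41/16
The surreal number with sign expansion ---+-++ is -41/16.

-41/16


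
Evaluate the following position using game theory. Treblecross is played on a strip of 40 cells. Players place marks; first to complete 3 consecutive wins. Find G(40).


Treblecross: place X on empty cells; 3-in-a-row wins.
Playing within two cells of an existing X lets the opponent win at once, so sensible play treats the cells i-2..i+2 around each X as dead. The player left with no safe cell loses, so this is a normal-play take-away game on strips of safe cells.
Placing X at cell i (0-indexed) of a strip of k safe cells leaves independent strips of sizes max(0, i-2) and max(0, k-i-3). Hence G(k) = mex{ G(max(0,i-2)) XOR G(max(0,k-i-3)) : 0 <= i < k }, with G(0) = 0.
G(1): splits (0,0):0^0=0 -> mex({0}) = 1
G(2): splits (0,0):0^0=0 -> mex({0}) = 1
G(3): splits (0,0):0^0=0 -> mex({0}) = 1
G(4): splits (0,1):0^1=1 (0,0):0^0=0 -> mex({0, 1}) = 2
G(5): splits (0,2):0^1=1 (0,1):0^1=1 (0,0):0^0=0 -> mex({0, 1}) = 2
G(6) = mex({1}) = 0
G(7) = mex({0, 1, 2}) = 3
G(8) = mex({0, 1, 2}) = 3
G(9) = mex({0, 2}) = 1
G(10) = mex({0, 2, 3}) = 1
G(11) = mex({0, 3}) = 1
G(12) = mex({1, 3}) = 0
G(13) = mex({0, 1, 2, 3}) = 4
G(14) = mex({0, 1, 2}) = 3
G(15) = mex({0, 1, 2}) = 3
G(16) = mex({0, 1, 2, 4}) = 3
G(17) = mex({0, 1, 3, 4}) = 2
G(18) = mex({0, 1, 3, 4}) = 2
G(19) = mex({0, 1, 3, 5}) = 2
G(20) = mex({0, 1, 2, 3, 5}) = 4
G(21) = mex({0, 1, 2, 3, 5}) = 4
G(22) = mex({1, 2, 6}) = 0
G(23) = mex({0, 1, 2, 3, 4, 6}) = 5
G(24) = mex({0, 1, 2, 3, 4}) = 5
G(25) = mex({0, 1, 3, 4, 7}) = 2
G(26) = mex({0, 1, 3, 4, 5, 7}) = 2
G(27) = mex({0, 1, 3, 5}) = 2
G(28) = mex({0, 1, 2, 5}) = 3
G(29) = mex({0, 1, 2, 4, 5, 6}) = 3
G(30) = mex({1, 2, 4, 6}) = 0
G(31) = mex({0, 1, 2, 3, 4, 6}) = 5
G(32) = mex({1, 2, 3, 4, 7}) = 0
G(33) = mex({0, 3, 7}) = 1
G(34) = mex({0, 2, 3, 5, 7}) = 1
G(35) = mex({0, 2, 3, 5, 6}) = 1
G(36) = mex({0, 1, 2, 5, 6}) = 3
G(37) = mex({0, 1, 2, 4, 5, 6}) = 3
G(38) = mex({0, 1, 2, 4}) = 3
G(39) = mex({0, 1, 2, 3, 4, 7}) = 5
G(40) = mex({0, 1, 2, 3, 4, 5, 7}) = 6
Therefore G(40) = 6.

6


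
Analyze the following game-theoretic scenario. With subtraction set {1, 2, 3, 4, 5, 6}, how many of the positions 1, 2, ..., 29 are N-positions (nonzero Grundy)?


Subtraction set S = {1, 2, 3, 4, 5, 6}, so G(n) = n mod 7.
G(n) = 0 when n is a multiple of 7.
Multiples of 7 in [1, 29]: 4
N-positions (nonzero Grundy) = 29 - 4 = 25

25


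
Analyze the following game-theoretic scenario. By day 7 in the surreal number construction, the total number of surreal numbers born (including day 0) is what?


Day 0: {|} = 0 is born. Count = 1.
Day n: the number of surreal numbers born by day n is 2^(n+1) - 1.
By day 0: 2^1 - 1 = 1
By day 1: 2^2 - 1 = 3
By day 2: 2^3 - 1 = 7
By day 3: 2^4 - 1 = 15
By day 4: 2^5 - 1 = 31
By day 5: 2^6 - 1 = 63
By day 6: 2^7 - 1 = 127
By day 7: 2^8 - 1 = 255
By day 7: 255 surreal numbers.

255


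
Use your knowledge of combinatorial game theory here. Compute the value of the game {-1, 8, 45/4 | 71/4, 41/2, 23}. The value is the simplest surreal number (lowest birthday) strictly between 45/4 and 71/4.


Left options: {-1, 8, 45/4}, max = 45/4
Right options: {71/4, 41/2, 23}, min = 71/4
All options are numbers and max(Left) < min(Right), so by the simplicity theorem the value is the simplest (earliest-born) number strictly between 45/4 and 71/4.
Integers 12 through 17 all lie strictly between 45/4 and 71/4.
Among integers, the simplest (lowest birthday = smallest |n|; 0 is born on day 0, +-n on day n) is 12.
No non-integer in the interval can be simpler: if x is a non-integer in the interval, then floor(x) or ceil(x) also lies in the interval (the interval contains an integer), and both are proper prefixes of x's sign expansion, i.e. born earlier. So the game value is 12.
Game value = 12

12


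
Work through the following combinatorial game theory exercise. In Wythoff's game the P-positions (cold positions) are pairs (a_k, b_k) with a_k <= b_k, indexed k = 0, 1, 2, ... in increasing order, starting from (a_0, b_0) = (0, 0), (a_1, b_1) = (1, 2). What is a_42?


By Wythoff's theorem, a_k = floor(k * phi) and b_k = floor(k * phi^2) = a_k + k, where phi = (1 + sqrt(5))/2 is the golden ratio.
phi = (1 + sqrt(5))/2 = 1.618034
k = 42
k * phi = 42 * 1.618034 = 67.957428
a_42 = floor(k * phi) = 67

67


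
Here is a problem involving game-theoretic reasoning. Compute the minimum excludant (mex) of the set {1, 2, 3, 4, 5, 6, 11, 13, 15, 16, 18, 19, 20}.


Set = {1, 2, 3, 4, 5, 6, 11, 13, 15, 16, 18, 19, 20}
0 is NOT in the set. This is the mex.
mex = 0

0


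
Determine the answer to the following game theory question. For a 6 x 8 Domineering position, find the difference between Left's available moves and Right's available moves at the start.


Board is 6 x 8 (rows x cols).
Left (vertical) placements: (rows-1) * cols = 5 * 8 = 40
Right (horizontal) placements: rows * (cols-1) = 6 * 7 = 42
Advantage = Left - Right = 40 - 42 = -2

-2


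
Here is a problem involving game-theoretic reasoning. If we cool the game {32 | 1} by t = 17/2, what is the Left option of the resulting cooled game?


Original game: {32 | 1} (a switch {a | b} with a > b).
Cooling by t (for t below the temperature (a - b)/2 = 31/2) taxes each move by t: {a | b} cooled by t is {a - t | b + t}.
Cooling amount: t = 17/2
Cooled Left option: 32 - 17/2 = 47/2
Cooled Right option: 1 + 17/2 = 19/2
Cooled game: {47/2 | 19/2}
Left option = 47/2

47/2


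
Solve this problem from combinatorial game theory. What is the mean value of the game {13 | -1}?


Game = {13 | -1}, a switch {a | b} with numbers a > b.
Its thermograph has left wall a - t and right wall b + t, which meet at t = (a - b)/2, where both equal (a + b)/2. So the mast (mean value) is at (a + b)/2.
Mean = (13 + (-1))/2 = 12/2 = 6

6


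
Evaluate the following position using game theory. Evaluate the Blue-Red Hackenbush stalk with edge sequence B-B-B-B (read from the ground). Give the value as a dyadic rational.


Edges (from ground): B-B-B-B
By Berlekamp's sign-expansion rule, a Blue-Red Hackenbush stalk has the value of the surreal number whose sign sequence is the edge sequence with B -> + and R -> -.
Sign sequence: ++++
Trace the sign expansion in the surreal number tree, starting from 0:
Edge 1: B (sign +) -> bounds (0, +inf), value = 1
Edge 2: B (sign +) -> bounds (1, +inf), value = 2
Edge 3: B (sign +) -> bounds (2, +inf), value = 3
Edge 4: B (sign +) -> bounds (3, +inf), value = 4
Game value = 4

4


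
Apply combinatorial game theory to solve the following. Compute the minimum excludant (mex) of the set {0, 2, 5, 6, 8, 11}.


Set = {0, 2, 5, 6, 8, 11}
0 is in the set.
1 is NOT in the set. This is the mex.
mex = 1

1


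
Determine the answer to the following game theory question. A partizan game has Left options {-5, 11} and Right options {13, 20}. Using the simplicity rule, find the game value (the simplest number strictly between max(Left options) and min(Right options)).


Left options: {-5, 11}, max = 11
Right options: {13, 20}, min = 13
All options are numbers and max(Left) < min(Right), so by the simplicity theorem the value is the simplest (earliest-born) number strictly between 11 and 13.
The only integer strictly between 11 and 13 is 12.
No non-integer in the interval can be simpler: if x is a non-integer in the interval, then floor(x) or ceil(x) also lies in the interval (the interval contains an integer), and both are proper prefixes of x's sign expansion, i.e. born earlier. So the game value is 12.
Game value = 12

12
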